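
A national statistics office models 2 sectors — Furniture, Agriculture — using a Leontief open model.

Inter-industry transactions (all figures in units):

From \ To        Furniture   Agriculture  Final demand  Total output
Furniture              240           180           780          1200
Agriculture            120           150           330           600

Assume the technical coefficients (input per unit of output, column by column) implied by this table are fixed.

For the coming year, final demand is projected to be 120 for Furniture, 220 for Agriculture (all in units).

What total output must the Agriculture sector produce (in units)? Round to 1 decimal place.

x_A = 329.8

Technical coefficients a_ij = z_ij / X_j:
  a_FF = 240/1200 = 0.20, a_AF = 120/1200 = 0.10
  a_FA = 180/600 = 0.30, a_AA = 150/600 = 0.25
I − A =
  [   0.80    -0.30]
  [  -0.10     0.75]
det(I−A) = (0.80)(0.75) − (-0.30)(-0.10) = 0.5700
adj(I−A) = [[0.75, 0.30], [0.10, 0.80]]
(I − A)⁻¹ = adj(I−A) / det(I−A) ≈
  [   1.3158     0.5263]
  [   0.1754     1.4035]
x = (I − A)⁻¹ d = adj(I−A)·d / det(I−A), with det(I−A) = 0.5700:
  x_F = (0.75·120 + 0.30·220) / 0.5700 = 156.00 / 0.5700 ≈ 273.7
  x_A = (0.10·120 + 0.80·220) / 0.5700 = 188.00 / 0.5700 ≈ 329.8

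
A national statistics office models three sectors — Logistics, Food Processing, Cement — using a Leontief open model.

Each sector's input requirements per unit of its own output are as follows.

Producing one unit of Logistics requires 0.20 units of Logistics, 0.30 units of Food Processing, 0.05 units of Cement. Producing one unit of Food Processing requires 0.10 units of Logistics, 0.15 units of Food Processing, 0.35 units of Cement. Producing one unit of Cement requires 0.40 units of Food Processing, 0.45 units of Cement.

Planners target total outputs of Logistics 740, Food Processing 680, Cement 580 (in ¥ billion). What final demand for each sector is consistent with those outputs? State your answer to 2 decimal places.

d_1 = 524.00, d_2 = 124.00, d_3 = 44.00

I − A =
  [   0.80    -0.10     0.00]
  [  -0.30     0.85    -0.40]
  [  -0.05    -0.35     0.55]
d = (I − A) x:
  d_1 = (+0.80)·740 + (-0.10)·680 + (+0.00)·580 = 524.00
  d_2 = (-0.30)·740 + (+0.85)·680 + (-0.40)·580 = 124.00
  d_3 = (-0.05)·740 + (-0.35)·680 + (+0.55)·580 = 44.00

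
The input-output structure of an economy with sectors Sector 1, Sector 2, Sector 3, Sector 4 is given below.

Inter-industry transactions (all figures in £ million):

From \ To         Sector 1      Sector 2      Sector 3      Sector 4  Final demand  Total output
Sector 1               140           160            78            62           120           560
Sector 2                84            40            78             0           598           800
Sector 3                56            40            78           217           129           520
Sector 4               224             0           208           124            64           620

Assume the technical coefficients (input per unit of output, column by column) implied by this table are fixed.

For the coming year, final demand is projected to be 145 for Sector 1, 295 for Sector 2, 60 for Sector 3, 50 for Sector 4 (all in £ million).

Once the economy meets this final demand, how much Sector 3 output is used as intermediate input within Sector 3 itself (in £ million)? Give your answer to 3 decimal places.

Technical coefficients a_ij = z_ij / X_j:
  a_11 = 140/560 = 0.25, a_21 = 84/560 = 0.15, a_31 = 56/560 = 0.10, a_41 = 224/560 = 0.40
  a_12 = 160/800 = 0.20, a_22 = 40/800 = 0.05, a_32 = 40/800 = 0.05, a_42 = 0/800 = 0.00
  a_13 = 78/520 = 0.15, a_23 = 78/520 = 0.15, a_33 = 78/520 = 0.15, a_43 = 208/520 = 0.40
  a_14 = 62/620 = 0.10, a_24 = 0/620 = 0.00, a_34 = 217/620 = 0.35, a_44 = 124/620 = 0.20
I − A =
  [   0.75    -0.20    -0.15    -0.10]
  [  -0.15     0.95    -0.15     0.00]
  [  -0.10    -0.05     0.85    -0.35]
  [  -0.40     0.00    -0.40     0.80]
Compute the cofactors C_ij = (−1)^(i+j)·(3×3 minor ij) of I−A; the adjugate is their transpose:
adj(I−A) = Cᵀ =
  [ 0.507000   0.116000   0.176000   0.140375]
  [ 0.114000   0.334000   0.108000   0.061500]
  [ 0.215000   0.072000   0.508000   0.249125]
  [ 0.361000   0.094000   0.342000   0.556125]
det(I−A) = Σ_j (I−A)_1j·C_1j = (0.75)(0.507000) + (-0.20)(0.114000) + (-0.15)(0.215000) + (-0.10)(0.361000) = 0.2891
(I − A)⁻¹ = adj(I−A) / det(I−A) ≈
  [   1.7537     0.4012     0.6088     0.4856]
  [   0.3943     1.1553     0.3736     0.2127]
  [   0.7437     0.2490     1.7572     0.8617]
  [   1.2487     0.3251     1.1830     1.9236]
First solve x = (I − A)⁻¹ d = adj(I−A)·d / det(I−A); in particular x_3 = (0.215000·145 + 0.072000·295 + 0.508000·60 + 0.249125·50) / 0.2891 = 95.35125 / 0.2891 ≈ 329.82100.
Intermediate flow from 3 to 3: z_33 = a_33 · x_3 = 0.15 × 95.35125 / 0.2891 = 14.3026875 / 0.2891 ≈ 49.473.

z_33 = 49.473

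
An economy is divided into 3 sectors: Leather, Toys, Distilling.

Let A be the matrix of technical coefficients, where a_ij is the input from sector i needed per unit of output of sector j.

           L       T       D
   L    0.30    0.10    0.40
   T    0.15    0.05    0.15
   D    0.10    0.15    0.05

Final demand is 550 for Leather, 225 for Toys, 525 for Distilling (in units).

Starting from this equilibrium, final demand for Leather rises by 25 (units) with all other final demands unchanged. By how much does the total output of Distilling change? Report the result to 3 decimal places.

Δx_D = 5.310

I − A =
  [   0.70    -0.10    -0.40]
  [  -0.15     0.95    -0.15]
  [  -0.10    -0.15     0.95]
Cofactors of I−A, C_ij = (−1)^(i+j)·(minor ij) (rows/columns in the sector order above):
  C_11 = (0.95)(0.95) − (-0.15)(-0.15) = 0.8800
  C_12 = −[(-0.15)(0.95) − (-0.15)(-0.10)] = 0.1575
  C_13 = (-0.15)(-0.15) − (0.95)(-0.10) = 0.1175
  C_21 = −[(-0.10)(0.95) − (-0.40)(-0.15)] = 0.1550
  C_22 = (0.70)(0.95) − (-0.40)(-0.10) = 0.6250
  C_23 = −[(0.70)(-0.15) − (-0.10)(-0.10)] = 0.1150
  C_31 = (-0.10)(-0.15) − (-0.40)(0.95) = 0.3950
  C_32 = −[(0.70)(-0.15) − (-0.40)(-0.15)] = 0.1650
  C_33 = (0.70)(0.95) − (-0.10)(-0.15) = 0.6500
det(I−A) = Σ_j (I−A)_1j·C_1j = (0.70)(0.8800) + (-0.10)(0.1575) + (-0.40)(0.1175) = 0.55325
adj(I−A) = Cᵀ =
  [ 0.8800   0.1550   0.3950]
  [ 0.1575   0.6250   0.1650]
  [ 0.1175   0.1150   0.6500]
(I − A)⁻¹ = adj(I−A) / det(I−A) ≈
  [   1.5906     0.2802     0.7140]
  [   0.2847     1.1297     0.2982]
  [   0.2124     0.2079     1.1749]
Δx = (I − A)⁻¹ Δd with Δd having +25 in the Leather component and 0 elsewhere.
So Δx_D = L_DL · (+25), where L_DL = adj(I−A)_DL / det(I−A) = 0.1175 / 0.55325.
Δx_D = 0.1175 × (+25) / 0.55325 = 2.9375 / 0.55325 ≈ 5.310.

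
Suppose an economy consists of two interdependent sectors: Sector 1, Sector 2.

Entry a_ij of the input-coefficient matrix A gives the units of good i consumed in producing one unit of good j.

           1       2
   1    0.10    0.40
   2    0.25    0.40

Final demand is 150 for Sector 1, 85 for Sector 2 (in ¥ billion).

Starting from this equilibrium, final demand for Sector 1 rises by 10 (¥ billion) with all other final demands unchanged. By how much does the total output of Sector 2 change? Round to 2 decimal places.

Δx_2 = 5.68

I − A =
  [   0.90    -0.40]
  [  -0.25     0.60]
det(I−A) = (0.90)(0.60) − (-0.40)(-0.25) = 0.4400
adj(I−A) = [[0.60, 0.40], [0.25, 0.90]]
(I − A)⁻¹ = adj(I−A) / det(I−A) ≈
  [   1.3636     0.9091]
  [   0.5682     2.0455]
Δx = (I − A)⁻¹ Δd with Δd having +10 in the Sector 1 component and 0 elsewhere.
So Δx_2 = L_21 · (+10), where L_21 = adj(I−A)_21 / det(I−A) = 0.25 / 0.4400.
Δx_2 = 0.25 × (+10) / 0.4400 = 2.50 / 0.4400 ≈ 5.68.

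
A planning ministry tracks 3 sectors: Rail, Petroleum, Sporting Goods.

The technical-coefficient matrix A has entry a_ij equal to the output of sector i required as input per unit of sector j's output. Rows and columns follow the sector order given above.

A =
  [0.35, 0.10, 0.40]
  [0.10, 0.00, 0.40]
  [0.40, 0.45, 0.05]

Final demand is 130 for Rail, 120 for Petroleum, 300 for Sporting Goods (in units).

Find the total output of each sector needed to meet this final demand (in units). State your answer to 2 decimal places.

I − A =
  [   0.65    -0.10    -0.40]
  [  -0.10     1.00    -0.40]
  [  -0.40    -0.45     0.95]
Cofactors of I−A, C_ij = (−1)^(i+j)·(minor ij) (rows/columns in the sector order above):
  C_11 = (1.00)(0.95) − (-0.40)(-0.45) = 0.7700
  C_12 = −[(-0.10)(0.95) − (-0.40)(-0.40)] = 0.2550
  C_13 = (-0.10)(-0.45) − (1.00)(-0.40) = 0.4450
  C_21 = −[(-0.10)(0.95) − (-0.40)(-0.45)] = 0.2750
  C_22 = (0.65)(0.95) − (-0.40)(-0.40) = 0.4575
  C_23 = −[(0.65)(-0.45) − (-0.10)(-0.40)] = 0.3325
  C_31 = (-0.10)(-0.40) − (-0.40)(1.00) = 0.4400
  C_32 = −[(0.65)(-0.40) − (-0.40)(-0.10)] = 0.3000
  C_33 = (0.65)(1.00) − (-0.10)(-0.10) = 0.6400
det(I−A) = Σ_j (I−A)_1j·C_1j = (0.65)(0.7700) + (-0.10)(0.2550) + (-0.40)(0.4450) = 0.2970
adj(I−A) = Cᵀ =
  [ 0.7700   0.2750   0.4400]
  [ 0.2550   0.4575   0.3000]
  [ 0.4450   0.3325   0.6400]
(I − A)⁻¹ = adj(I−A) / det(I−A) ≈
  [   2.5926     0.9259     1.4815]
  [   0.8586     1.5404     1.0101]
  [   1.4983     1.1195     2.1549]
x = (I − A)⁻¹ d = adj(I−A)·d / det(I−A), with det(I−A) = 0.2970:
  x_R = (0.7700·130 + 0.2750·120 + 0.4400·300) / 0.2970 = 265.10 / 0.2970 ≈ 892.59
  x_P = (0.2550·130 + 0.4575·120 + 0.3000·300) / 0.2970 = 178.05 / 0.2970 ≈ 599.49
  x_S = (0.4450·130 + 0.3325·120 + 0.6400·300) / 0.2970 = 289.75 / 0.2970 ≈ 975.59

x_R = 892.59, x_P = 599.49, x_S = 975.59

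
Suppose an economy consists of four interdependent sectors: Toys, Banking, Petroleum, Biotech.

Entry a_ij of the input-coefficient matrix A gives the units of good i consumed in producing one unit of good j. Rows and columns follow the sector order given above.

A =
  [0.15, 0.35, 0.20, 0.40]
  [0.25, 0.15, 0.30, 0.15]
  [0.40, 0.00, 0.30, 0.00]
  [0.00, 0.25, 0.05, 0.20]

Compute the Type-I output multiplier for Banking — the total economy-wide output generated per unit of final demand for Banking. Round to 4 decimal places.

I − A =
  [   0.85    -0.35    -0.20    -0.40]
  [  -0.25     0.85    -0.30    -0.15]
  [  -0.40     0.00     0.70     0.00]
  [   0.00    -0.25    -0.05     0.80]
Compute the cofactors C_ij = (−1)^(i+j)·(3×3 minor ij) of I−A; the adjugate is their transpose:
adj(I−A) = Cᵀ =
  [ 0.449750   0.266000   0.262125   0.274750]
  [ 0.239000   0.404000   0.255375   0.195250]
  [ 0.257000   0.152000   0.451125   0.157000]
  [ 0.090750   0.135750   0.108000   0.334500]
det(I−A) = Σ_j (I−A)_1j·C_1j = (0.85)(0.449750) + (-0.35)(0.239000) + (-0.20)(0.257000) + (-0.40)(0.090750) = 0.2109375
(I − A)⁻¹ = adj(I−A) / det(I−A) ≈
  [   2.13215     1.26104     1.24267     1.30252]
  [   1.13304     1.91526     1.21067     0.92563]
  [   1.21837     0.72059     2.13867     0.74430]
  [   0.43022     0.64356     0.51200     1.58578]
The output multiplier for sector j is the column-j sum of the Leontief inverse (I − A)⁻¹ = adj(I−A) / det(I−A).
Column 2 of adj(I−A): (0.266000, 0.404000, 0.152000, 0.135750); det(I−A) = 0.2109375.
m_2 = (0.266000 + 0.404000 + 0.152000 + 0.135750) / 0.2109375 = 0.95775 / 0.2109375 ≈ 4.5404.

m_2 = 4.5404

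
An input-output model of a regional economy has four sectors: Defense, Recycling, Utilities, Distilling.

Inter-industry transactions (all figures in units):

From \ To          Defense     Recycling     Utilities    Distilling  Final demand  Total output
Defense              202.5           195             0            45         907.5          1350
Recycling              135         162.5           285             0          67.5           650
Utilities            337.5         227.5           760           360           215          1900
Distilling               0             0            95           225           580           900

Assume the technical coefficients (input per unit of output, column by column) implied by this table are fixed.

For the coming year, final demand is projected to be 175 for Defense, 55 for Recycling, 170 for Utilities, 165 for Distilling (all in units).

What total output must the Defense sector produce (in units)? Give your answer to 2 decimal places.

Technical coefficients a_ij = z_ij / X_j:
  a_11 = 202.5/1350 = 0.15, a_21 = 135/1350 = 0.10, a_31 = 337.5/1350 = 0.25, a_41 = 0/1350 = 0.00
  a_12 = 195/650 = 0.30, a_22 = 162.5/650 = 0.25, a_32 = 227.5/650 = 0.35, a_42 = 0/650 = 0.00
  a_13 = 0/1900 = 0.00, a_23 = 285/1900 = 0.15, a_33 = 760/1900 = 0.40, a_43 = 95/1900 = 0.05
  a_14 = 45/900 = 0.05, a_24 = 0/900 = 0.00, a_34 = 360/900 = 0.40, a_44 = 225/900 = 0.25
I − A =
  [   0.85    -0.30     0.00    -0.05]
  [  -0.10     0.75    -0.15     0.00]
  [  -0.25    -0.35     0.60    -0.40]
  [   0.00     0.00    -0.05     0.75]
Compute the cofactors C_ij = (−1)^(i+j)·(3×3 minor ij) of I−A; the adjugate is their transpose:
adj(I−A) = Cᵀ =
  [ 0.283125   0.129875   0.035625   0.037875]
  [ 0.071125   0.364875   0.095875   0.055875]
  [ 0.166875   0.279375   0.455625   0.254125]
  [ 0.011125   0.018625   0.030375   0.308625]
det(I−A) = Σ_j (I−A)_1j·C_1j = (0.85)(0.283125) + (-0.30)(0.071125) + (0.00)(0.166875) + (-0.05)(0.011125) = 0.2187625
(I − A)⁻¹ = adj(I−A) / det(I−A) ≈
  [   1.2942     0.5937     0.1628     0.1731]
  [   0.3251     1.6679     0.4383     0.2554]
  [   0.7628     1.2771     2.0827     1.1616]
  [   0.0509     0.0851     0.1388     1.4108]
x = (I − A)⁻¹ d = adj(I−A)·d / det(I−A), with det(I−A) = 0.2187625:
  x_1 = (0.283125·175 + 0.129875·55 + 0.035625·170 + 0.037875·165) / 0.2187625 = 68.995625 / 0.2187625 ≈ 315.39
  x_2 = (0.071125·175 + 0.364875·55 + 0.095875·170 + 0.055875·165) / 0.2187625 = 58.033125 / 0.2187625 ≈ 265.28
  x_3 = (0.166875·175 + 0.279375·55 + 0.455625·170 + 0.254125·165) / 0.2187625 = 163.955625 / 0.2187625 ≈ 749.47
  x_4 = (0.011125·175 + 0.018625·55 + 0.030375·170 + 0.308625·165) / 0.2187625 = 59.058125 / 0.2187625 ≈ 269.96

x_1 = 315.39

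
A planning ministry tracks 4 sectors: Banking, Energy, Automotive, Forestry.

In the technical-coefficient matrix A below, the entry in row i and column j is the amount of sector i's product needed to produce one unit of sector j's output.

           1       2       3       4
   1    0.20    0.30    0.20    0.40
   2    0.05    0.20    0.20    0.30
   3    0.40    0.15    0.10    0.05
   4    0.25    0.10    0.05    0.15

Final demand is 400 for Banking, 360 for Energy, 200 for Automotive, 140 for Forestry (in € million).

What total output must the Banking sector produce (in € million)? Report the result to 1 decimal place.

I − A =
  [   0.80    -0.30    -0.20    -0.40]
  [  -0.05     0.80    -0.20    -0.30]
  [  -0.40    -0.15     0.90    -0.05]
  [  -0.25    -0.10    -0.05     0.85]
Compute the cofactors C_ij = (−1)^(i+j)·(3×3 minor ij) of I−A; the adjugate is their transpose:
adj(I−A) = Cᵀ =
  [ 0.554250   0.294250   0.209500   0.377000]
  [ 0.182125   0.441500   0.152500   0.250500]
  [ 0.287875   0.212750   0.402750   0.234250]
  [ 0.201375   0.151000   0.103250   0.449000]
det(I−A) = Σ_j (I−A)_1j·C_1j = (0.80)(0.554250) + (-0.30)(0.182125) + (-0.20)(0.287875) + (-0.40)(0.201375) = 0.2506375
(I − A)⁻¹ = adj(I−A) / det(I−A) ≈
  [   2.2114     1.1740     0.8359     1.5042]
  [   0.7266     1.7615     0.6084     0.9995]
  [   1.1486     0.8488     1.6069     0.9346]
  [   0.8035     0.6025     0.4119     1.7914]
x = (I − A)⁻¹ d = adj(I−A)·d / det(I−A), with det(I−A) = 0.2506375:
  x_1 = (0.554250·400 + 0.294250·360 + 0.209500·200 + 0.377000·140) / 0.2506375 = 422.31 / 0.2506375 ≈ 1684.9
  x_2 = (0.182125·400 + 0.441500·360 + 0.152500·200 + 0.250500·140) / 0.2506375 = 297.36 / 0.2506375 ≈ 1186.4
  x_3 = (0.287875·400 + 0.212750·360 + 0.402750·200 + 0.234250·140) / 0.2506375 = 305.085 / 0.2506375 ≈ 1217.2
  x_4 = (0.201375·400 + 0.151000·360 + 0.103250·200 + 0.449000·140) / 0.2506375 = 218.42 / 0.2506375 ≈ 871.5

x_1 = 1684.9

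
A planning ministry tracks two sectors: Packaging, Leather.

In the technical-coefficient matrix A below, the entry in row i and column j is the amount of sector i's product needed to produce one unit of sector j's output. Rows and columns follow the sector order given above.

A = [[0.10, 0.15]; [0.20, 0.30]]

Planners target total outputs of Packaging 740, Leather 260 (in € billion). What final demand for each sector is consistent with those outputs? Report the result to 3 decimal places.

I − A =
  [   0.90    -0.15]
  [  -0.20     0.70]
d = (I − A) x:
  d_1 = (+0.90)·740 + (-0.15)·260 = 627.000
  d_2 = (-0.20)·740 + (+0.70)·260 = 34.000

d_1 = 627.000, d_2 = 34.000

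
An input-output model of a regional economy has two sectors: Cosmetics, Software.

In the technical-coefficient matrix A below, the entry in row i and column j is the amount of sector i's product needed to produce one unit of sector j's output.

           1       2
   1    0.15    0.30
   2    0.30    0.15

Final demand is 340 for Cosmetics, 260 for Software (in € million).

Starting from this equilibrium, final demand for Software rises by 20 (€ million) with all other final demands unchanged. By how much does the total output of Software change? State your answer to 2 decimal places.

I − A =
  [   0.85    -0.30]
  [  -0.30     0.85]
det(I−A) = (0.85)(0.85) − (-0.30)(-0.30) = 0.6325
adj(I−A) = [[0.85, 0.30], [0.30, 0.85]]
(I − A)⁻¹ = adj(I−A) / det(I−A) ≈
  [   1.3439     0.4743]
  [   0.4743     1.3439]
Δx = (I − A)⁻¹ Δd with Δd having +20 in the Software component and 0 elsewhere.
So Δx_2 = L_22 · (+20), where L_22 = adj(I−A)_22 / det(I−A) = 0.85 / 0.6325.
Δx_2 = 0.85 × (+20) / 0.6325 = 17.00 / 0.6325 ≈ 26.88.

Δx_2 = 26.88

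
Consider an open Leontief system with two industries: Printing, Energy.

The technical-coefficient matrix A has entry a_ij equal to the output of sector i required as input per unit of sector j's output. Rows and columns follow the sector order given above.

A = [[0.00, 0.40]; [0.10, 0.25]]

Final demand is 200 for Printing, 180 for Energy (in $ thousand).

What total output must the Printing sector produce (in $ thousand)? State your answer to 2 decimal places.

I − A =
  [   1.00    -0.40]
  [  -0.10     0.75]
det(I−A) = (1.00)(0.75) − (-0.40)(-0.10) = 0.7100
adj(I−A) = [[0.75, 0.40], [0.10, 1.00]]
(I − A)⁻¹ = adj(I−A) / det(I−A) ≈
  [   1.0563     0.5634]
  [   0.1408     1.4085]
x = (I − A)⁻¹ d = adj(I−A)·d / det(I−A), with det(I−A) = 0.7100:
  x_P = (0.75·200 + 0.40·180) / 0.7100 = 222.00 / 0.7100 ≈ 312.68
  x_E = (0.10·200 + 1.00·180) / 0.7100 = 200.00 / 0.7100 ≈ 281.69

x_P = 312.68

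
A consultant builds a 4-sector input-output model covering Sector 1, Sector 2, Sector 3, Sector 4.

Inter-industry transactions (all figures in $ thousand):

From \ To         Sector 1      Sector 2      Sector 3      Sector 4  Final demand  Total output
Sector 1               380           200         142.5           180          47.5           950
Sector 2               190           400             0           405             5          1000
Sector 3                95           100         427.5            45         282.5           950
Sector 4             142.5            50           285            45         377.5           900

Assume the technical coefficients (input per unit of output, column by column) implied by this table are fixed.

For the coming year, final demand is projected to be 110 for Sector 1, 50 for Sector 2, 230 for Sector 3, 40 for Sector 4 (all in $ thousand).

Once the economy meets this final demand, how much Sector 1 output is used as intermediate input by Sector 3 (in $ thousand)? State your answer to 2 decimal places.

Technical coefficients a_ij = z_ij / X_j:
  a_11 = 380/950 = 0.40, a_21 = 190/950 = 0.20, a_31 = 95/950 = 0.10, a_41 = 142.5/950 = 0.15
  a_12 = 200/1000 = 0.20, a_22 = 400/1000 = 0.40, a_32 = 100/1000 = 0.10, a_42 = 50/1000 = 0.05
  a_13 = 142.5/950 = 0.15, a_23 = 0/950 = 0.00, a_33 = 427.5/950 = 0.45, a_43 = 285/950 = 0.30
  a_14 = 180/900 = 0.20, a_24 = 405/900 = 0.45, a_34 = 45/900 = 0.05, a_44 = 45/900 = 0.05
I − A =
  [   0.60    -0.20    -0.15    -0.20]
  [  -0.20     0.60     0.00    -0.45]
  [  -0.10    -0.10     0.55    -0.05]
  [  -0.15    -0.05    -0.30     0.95]
Compute the cofactors C_ij = (−1)^(i+j)·(3×3 minor ij) of I−A; the adjugate is their transpose:
adj(I−A) = Cᵀ =
  [ 0.278625   0.127625   0.145125   0.126750]
  [ 0.152125   0.266625   0.131625   0.165250]
  [ 0.085500   0.077000   0.257000   0.068000]
  [ 0.079000   0.058500   0.111000   0.164000]
det(I−A) = Σ_j (I−A)_1j·C_1j = (0.60)(0.278625) + (-0.20)(0.152125) + (-0.15)(0.085500) + (-0.20)(0.079000) = 0.108125
(I − A)⁻¹ = adj(I−A) / det(I−A) ≈
  [   2.5769     1.1803     1.3422     1.1723]
  [   1.4069     2.4659     1.2173     1.5283]
  [   0.7908     0.7121     2.3769     0.6289]
  [   0.7306     0.5410     1.0266     1.5168]
First solve x = (I − A)⁻¹ d = adj(I−A)·d / det(I−A); in particular x_3 = (0.085500·110 + 0.077000·50 + 0.257000·230 + 0.068000·40) / 0.108125 = 75.085 / 0.108125 ≈ 694.4277.
Intermediate flow from 1 to 3: z_13 = a_13 · x_3 = 0.15 × 75.085 / 0.108125 = 11.26275 / 0.108125 ≈ 104.16.

z_13 = 104.16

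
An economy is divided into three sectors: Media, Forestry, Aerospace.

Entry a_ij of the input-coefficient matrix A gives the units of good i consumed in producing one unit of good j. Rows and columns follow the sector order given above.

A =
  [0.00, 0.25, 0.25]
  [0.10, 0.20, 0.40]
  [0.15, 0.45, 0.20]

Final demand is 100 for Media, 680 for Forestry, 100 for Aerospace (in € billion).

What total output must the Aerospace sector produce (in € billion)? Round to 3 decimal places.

x_A = 1108.795

I − A =
  [   1.00    -0.25    -0.25]
  [  -0.10     0.80    -0.40]
  [  -0.15    -0.45     0.80]
Cofactors of I−A, C_ij = (−1)^(i+j)·(minor ij) (rows/columns in the sector order above):
  C_11 = (0.80)(0.80) − (-0.40)(-0.45) = 0.4600
  C_12 = −[(-0.10)(0.80) − (-0.40)(-0.15)] = 0.1400
  C_13 = (-0.10)(-0.45) − (0.80)(-0.15) = 0.1650
  C_21 = −[(-0.25)(0.80) − (-0.25)(-0.45)] = 0.3125
  C_22 = (1.00)(0.80) − (-0.25)(-0.15) = 0.7625
  C_23 = −[(1.00)(-0.45) − (-0.25)(-0.15)] = 0.4875
  C_31 = (-0.25)(-0.40) − (-0.25)(0.80) = 0.3000
  C_32 = −[(1.00)(-0.40) − (-0.25)(-0.10)] = 0.4250
  C_33 = (1.00)(0.80) − (-0.25)(-0.10) = 0.7750
det(I−A) = Σ_j (I−A)_1j·C_1j = (1.00)(0.4600) + (-0.25)(0.1400) + (-0.25)(0.1650) = 0.38375
adj(I−A) = Cᵀ =
  [ 0.4600   0.3125   0.3000]
  [ 0.1400   0.7625   0.4250]
  [ 0.1650   0.4875   0.7750]
(I − A)⁻¹ = adj(I−A) / det(I−A) ≈
  [   1.1987     0.8143     0.7818]
  [   0.3648     1.9870     1.1075]
  [   0.4300     1.2704     2.0195]
x = (I − A)⁻¹ d = adj(I−A)·d / det(I−A), with det(I−A) = 0.38375:
  x_M = (0.4600·100 + 0.3125·680 + 0.3000·100) / 0.38375 = 288.50 / 0.38375 ≈ 751.792
  x_F = (0.1400·100 + 0.7625·680 + 0.4250·100) / 0.38375 = 575.00 / 0.38375 ≈ 1498.371
  x_A = (0.1650·100 + 0.4875·680 + 0.7750·100) / 0.38375 = 425.50 / 0.38375 ≈ 1108.795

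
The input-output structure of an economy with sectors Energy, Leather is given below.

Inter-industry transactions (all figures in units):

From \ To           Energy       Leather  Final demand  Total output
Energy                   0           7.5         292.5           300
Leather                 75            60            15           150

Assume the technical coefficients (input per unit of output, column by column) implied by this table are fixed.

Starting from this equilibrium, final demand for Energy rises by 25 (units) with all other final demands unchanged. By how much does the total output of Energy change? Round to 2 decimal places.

Δx_1 = 25.53

Technical coefficients a_ij = z_ij / X_j:
  a_11 = 0/300 = 0.00, a_21 = 75/300 = 0.25
  a_12 = 7.5/150 = 0.05, a_22 = 60/150 = 0.40
I − A =
  [   1.00    -0.05]
  [  -0.25     0.60]
det(I−A) = (1.00)(0.60) − (-0.05)(-0.25) = 0.5875
adj(I−A) = [[0.60, 0.05], [0.25, 1.00]]
(I − A)⁻¹ = adj(I−A) / det(I−A) ≈
  [   1.0213     0.0851]
  [   0.4255     1.7021]
Δx = (I − A)⁻¹ Δd with Δd having +25 in the Energy component and 0 elsewhere.
So Δx_1 = L_11 · (+25), where L_11 = adj(I−A)_11 / det(I−A) = 0.60 / 0.5875.
Δx_1 = 0.60 × (+25) / 0.5875 = 15.00 / 0.5875 ≈ 25.53.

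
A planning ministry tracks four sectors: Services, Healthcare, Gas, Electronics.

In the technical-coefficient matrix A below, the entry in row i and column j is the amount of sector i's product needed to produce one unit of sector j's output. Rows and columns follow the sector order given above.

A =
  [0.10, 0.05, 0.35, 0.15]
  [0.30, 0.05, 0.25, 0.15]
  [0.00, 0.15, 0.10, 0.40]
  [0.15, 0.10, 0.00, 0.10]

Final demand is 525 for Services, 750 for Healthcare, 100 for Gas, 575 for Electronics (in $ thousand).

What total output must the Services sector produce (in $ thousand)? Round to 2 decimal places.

x_1 = 1149.29

I − A =
  [   0.90    -0.05    -0.35    -0.15]
  [  -0.30     0.95    -0.25    -0.15]
  [   0.00    -0.15     0.90    -0.40]
  [  -0.15    -0.10     0.00     0.90]
Compute the cofactors C_ij = (−1)^(i+j)·(3×3 minor ij) of I−A; the adjugate is their transpose:
adj(I−A) = Cᵀ =
  [ 0.712250   0.115250   0.309000   0.275250]
  [ 0.278250   0.687750   0.299250   0.294000]
  [ 0.112875   0.157125   0.715500   0.363000]
  [ 0.149625   0.095625   0.084750   0.706500]
det(I−A) = Σ_j (I−A)_1j·C_1j = (0.90)(0.712250) + (-0.05)(0.278250) + (-0.35)(0.112875) + (-0.15)(0.149625) = 0.5651625
(I − A)⁻¹ = adj(I−A) / det(I−A) ≈
  [   1.2603     0.2039     0.5467     0.4870]
  [   0.4923     1.2169     0.5295     0.5202]
  [   0.1997     0.2780     1.2660     0.6423]
  [   0.2647     0.1692     0.1500     1.2501]
x = (I − A)⁻¹ d = adj(I−A)·d / det(I−A), with det(I−A) = 0.5651625:
  x_1 = (0.712250·525 + 0.115250·750 + 0.309000·100 + 0.275250·575) / 0.5651625 = 649.5375 / 0.5651625 ≈ 1149.29
  x_2 = (0.278250·525 + 0.687750·750 + 0.299250·100 + 0.294000·575) / 0.5651625 = 860.86875 / 0.5651625 ≈ 1523.22
  x_3 = (0.112875·525 + 0.157125·750 + 0.715500·100 + 0.363000·575) / 0.5651625 = 457.378125 / 0.5651625 ≈ 809.29
  x_4 = (0.149625·525 + 0.095625·750 + 0.084750·100 + 0.706500·575) / 0.5651625 = 564.984375 / 0.5651625 ≈ 999.68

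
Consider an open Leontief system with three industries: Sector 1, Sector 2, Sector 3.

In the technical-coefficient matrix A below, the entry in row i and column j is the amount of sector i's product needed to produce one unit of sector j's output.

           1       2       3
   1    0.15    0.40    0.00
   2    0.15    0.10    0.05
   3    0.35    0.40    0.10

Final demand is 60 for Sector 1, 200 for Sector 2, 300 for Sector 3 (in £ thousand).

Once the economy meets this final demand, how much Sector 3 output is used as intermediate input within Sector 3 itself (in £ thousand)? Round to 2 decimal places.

z_33 = 54.05

I − A =
  [   0.85    -0.40     0.00]
  [  -0.15     0.90    -0.05]
  [  -0.35    -0.40     0.90]
Cofactors of I−A, C_ij = (−1)^(i+j)·(minor ij) (rows/columns in the sector order above):
  C_11 = (0.90)(0.90) − (-0.05)(-0.40) = 0.7900
  C_12 = −[(-0.15)(0.90) − (-0.05)(-0.35)] = 0.1525
  C_13 = (-0.15)(-0.40) − (0.90)(-0.35) = 0.3750
  C_21 = −[(-0.40)(0.90) − (0.00)(-0.40)] = 0.3600
  C_22 = (0.85)(0.90) − (0.00)(-0.35) = 0.7650
  C_23 = −[(0.85)(-0.40) − (-0.40)(-0.35)] = 0.4800
  C_31 = (-0.40)(-0.05) − (0.00)(0.90) = 0.0200
  C_32 = −[(0.85)(-0.05) − (0.00)(-0.15)] = 0.0425
  C_33 = (0.85)(0.90) − (-0.40)(-0.15) = 0.7050
det(I−A) = Σ_j (I−A)_1j·C_1j = (0.85)(0.7900) + (-0.40)(0.1525) + (0.00)(0.3750) = 0.6105
adj(I−A) = Cᵀ =
  [ 0.7900   0.3600   0.0200]
  [ 0.1525   0.7650   0.0425]
  [ 0.3750   0.4800   0.7050]
(I − A)⁻¹ = adj(I−A) / det(I−A) ≈
  [   1.2940     0.5897     0.0328]
  [   0.2498     1.2531     0.0696]
  [   0.6143     0.7862     1.1548]
First solve x = (I − A)⁻¹ d = adj(I−A)·d / det(I−A); in particular x_3 = (0.3750·60 + 0.4800·200 + 0.7050·300) / 0.6105 = 330.00 / 0.6105 ≈ 540.5405.
Intermediate flow from 3 to 3: z_33 = a_33 · x_3 = 0.10 × 330.00 / 0.6105 = 33.00 / 0.6105 ≈ 54.05.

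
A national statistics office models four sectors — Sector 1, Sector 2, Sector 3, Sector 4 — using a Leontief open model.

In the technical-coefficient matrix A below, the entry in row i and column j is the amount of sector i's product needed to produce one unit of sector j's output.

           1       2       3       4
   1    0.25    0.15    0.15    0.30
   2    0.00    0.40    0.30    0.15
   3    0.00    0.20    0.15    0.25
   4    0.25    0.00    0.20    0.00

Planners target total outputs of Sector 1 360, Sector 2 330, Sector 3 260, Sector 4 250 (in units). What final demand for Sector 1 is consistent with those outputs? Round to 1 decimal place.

I − A =
  [   0.75    -0.15    -0.15    -0.30]
  [   0.00     0.60    -0.30    -0.15]
  [   0.00    -0.20     0.85    -0.25]
  [  -0.25     0.00    -0.20     1.00]
d = (I − A) x:
  d_1 = (+0.75)·360 + (-0.15)·330 + (-0.15)·260 + (-0.30)·250 = 106.5
  d_2 = (+0.00)·360 + (+0.60)·330 + (-0.30)·260 + (-0.15)·250 = 82.5
  d_3 = (+0.00)·360 + (-0.20)·330 + (+0.85)·260 + (-0.25)·250 = 92.5
  d_4 = (-0.25)·360 + (+0.00)·330 + (-0.20)·260 + (+1.00)·250 = 108.0

d_1 = 106.5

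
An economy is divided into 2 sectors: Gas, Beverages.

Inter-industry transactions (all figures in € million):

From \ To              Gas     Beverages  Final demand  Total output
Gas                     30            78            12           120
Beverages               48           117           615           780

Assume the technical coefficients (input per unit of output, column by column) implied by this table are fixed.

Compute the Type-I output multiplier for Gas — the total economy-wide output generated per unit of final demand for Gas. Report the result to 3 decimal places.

m_1 = 2.092

Technical coefficients a_ij = z_ij / X_j:
  a_11 = 30/120 = 0.25, a_21 = 48/120 = 0.40
  a_12 = 78/780 = 0.10, a_22 = 117/780 = 0.15
I − A =
  [   0.75    -0.10]
  [  -0.40     0.85]
det(I−A) = (0.75)(0.85) − (-0.10)(-0.40) = 0.5975
adj(I−A) = [[0.85, 0.10], [0.40, 0.75]]
(I − A)⁻¹ = adj(I−A) / det(I−A) ≈
  [   1.4226     0.1674]
  [   0.6695     1.2552]
The output multiplier for sector j is the column-j sum of the Leontief inverse (I − A)⁻¹ = adj(I−A) / det(I−A).
Column 1 of adj(I−A): (0.85, 0.40); det(I−A) = 0.5975.
m_1 = (0.85 + 0.40) / 0.5975 = 1.25 / 0.5975 ≈ 2.092.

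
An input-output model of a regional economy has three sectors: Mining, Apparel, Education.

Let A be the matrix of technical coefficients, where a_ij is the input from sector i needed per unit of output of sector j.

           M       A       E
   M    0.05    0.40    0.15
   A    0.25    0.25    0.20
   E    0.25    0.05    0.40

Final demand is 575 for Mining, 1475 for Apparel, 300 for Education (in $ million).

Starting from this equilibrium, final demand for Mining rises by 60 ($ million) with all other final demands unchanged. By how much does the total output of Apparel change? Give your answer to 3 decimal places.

I − A =
  [   0.95    -0.40    -0.15]
  [  -0.25     0.75    -0.20]
  [  -0.25    -0.05     0.60]
Cofactors of I−A, C_ij = (−1)^(i+j)·(minor ij) (rows/columns in the sector order above):
  C_11 = (0.75)(0.60) − (-0.20)(-0.05) = 0.4400
  C_12 = −[(-0.25)(0.60) − (-0.20)(-0.25)] = 0.2000
  C_13 = (-0.25)(-0.05) − (0.75)(-0.25) = 0.2000
  C_21 = −[(-0.40)(0.60) − (-0.15)(-0.05)] = 0.2475
  C_22 = (0.95)(0.60) − (-0.15)(-0.25) = 0.5325
  C_23 = −[(0.95)(-0.05) − (-0.40)(-0.25)] = 0.1475
  C_31 = (-0.40)(-0.20) − (-0.15)(0.75) = 0.1925
  C_32 = −[(0.95)(-0.20) − (-0.15)(-0.25)] = 0.2275
  C_33 = (0.95)(0.75) − (-0.40)(-0.25) = 0.6125
det(I−A) = Σ_j (I−A)_1j·C_1j = (0.95)(0.4400) + (-0.40)(0.2000) + (-0.15)(0.2000) = 0.3080
adj(I−A) = Cᵀ =
  [ 0.4400   0.2475   0.1925]
  [ 0.2000   0.5325   0.2275]
  [ 0.2000   0.1475   0.6125]
(I − A)⁻¹ = adj(I−A) / det(I−A) ≈
  [   1.4286     0.8036     0.6250]
  [   0.6494     1.7289     0.7386]
  [   0.6494     0.4789     1.9886]
Δx = (I − A)⁻¹ Δd with Δd having +60 in the Mining component and 0 elsewhere.
So Δx_A = L_AM · (+60), where L_AM = adj(I−A)_AM / det(I−A) = 0.2000 / 0.3080.
Δx_A = 0.2000 × (+60) / 0.3080 = 12.00 / 0.3080 ≈ 38.961.

Δx_A = 38.961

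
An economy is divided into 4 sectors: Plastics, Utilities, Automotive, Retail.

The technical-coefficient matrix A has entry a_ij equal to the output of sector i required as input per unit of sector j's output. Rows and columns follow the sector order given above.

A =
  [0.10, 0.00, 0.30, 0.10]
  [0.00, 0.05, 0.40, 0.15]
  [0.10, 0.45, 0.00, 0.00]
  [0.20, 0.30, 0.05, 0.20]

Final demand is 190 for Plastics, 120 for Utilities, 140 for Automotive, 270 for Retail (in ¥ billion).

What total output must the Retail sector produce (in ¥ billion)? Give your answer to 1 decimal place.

I − A =
  [   0.90     0.00    -0.30    -0.10]
  [   0.00     0.95    -0.40    -0.15]
  [  -0.10    -0.45     1.00     0.00]
  [  -0.20    -0.30    -0.05     0.80]
Compute the cofactors C_ij = (−1)^(i+j)·(3×3 minor ij) of I−A; the adjugate is their transpose:
adj(I−A) = Cᵀ =
  [ 0.567625   0.140250   0.231250   0.097250]
  [ 0.062750   0.675500   0.295750   0.134500]
  [ 0.085000   0.318000   0.624500   0.070250]
  [ 0.170750   0.308250   0.207750   0.664500]
det(I−A) = Σ_j (I−A)_1j·C_1j = (0.90)(0.567625) + (0.00)(0.062750) + (-0.30)(0.085000) + (-0.10)(0.170750) = 0.4682875
(I − A)⁻¹ = adj(I−A) / det(I−A) ≈
  [   1.2121     0.2995     0.4938     0.2077]
  [   0.1340     1.4425     0.6316     0.2872]
  [   0.1815     0.6791     1.3336     0.1500]
  [   0.3646     0.6582     0.4436     1.4190]
x = (I − A)⁻¹ d = adj(I−A)·d / det(I−A), with det(I−A) = 0.4682875:
  x_P = (0.567625·190 + 0.140250·120 + 0.231250·140 + 0.097250·270) / 0.4682875 = 183.31125 / 0.4682875 ≈ 391.5
  x_U = (0.062750·190 + 0.675500·120 + 0.295750·140 + 0.134500·270) / 0.4682875 = 170.7025 / 0.4682875 ≈ 364.5
  x_A = (0.085000·190 + 0.318000·120 + 0.624500·140 + 0.070250·270) / 0.4682875 = 160.7075 / 0.4682875 ≈ 343.2
  x_R = (0.170750·190 + 0.308250·120 + 0.207750·140 + 0.664500·270) / 0.4682875 = 277.9325 / 0.4682875 ≈ 593.5

x_R = 593.5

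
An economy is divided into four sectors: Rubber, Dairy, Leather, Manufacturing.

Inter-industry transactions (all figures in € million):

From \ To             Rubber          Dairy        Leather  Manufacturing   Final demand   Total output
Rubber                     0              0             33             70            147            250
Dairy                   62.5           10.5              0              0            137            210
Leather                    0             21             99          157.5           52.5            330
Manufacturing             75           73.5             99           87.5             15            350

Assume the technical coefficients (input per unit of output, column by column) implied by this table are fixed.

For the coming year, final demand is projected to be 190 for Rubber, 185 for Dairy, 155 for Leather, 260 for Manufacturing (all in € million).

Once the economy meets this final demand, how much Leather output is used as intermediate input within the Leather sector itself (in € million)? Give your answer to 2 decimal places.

Technical coefficients a_ij = z_ij / X_j:
  a_RR = 0/250 = 0.00, a_DR = 62.5/250 = 0.25, a_LR = 0/250 = 0.00, a_MR = 75/250 = 0.30
  a_RD = 0/210 = 0.00, a_DD = 10.5/210 = 0.05, a_LD = 21/210 = 0.10, a_MD = 73.5/210 = 0.35
  a_RL = 33/330 = 0.10, a_DL = 0/330 = 0.00, a_LL = 99/330 = 0.30, a_ML = 99/330 = 0.30
  a_RM = 70/350 = 0.20, a_DM = 0/350 = 0.00, a_LM = 157.5/350 = 0.45, a_MM = 87.5/350 = 0.25
I − A =
  [   1.00     0.00    -0.10    -0.20]
  [  -0.25     0.95     0.00     0.00]
  [   0.00    -0.10     0.70    -0.45]
  [  -0.30    -0.35    -0.30     0.75]
Compute the cofactors C_ij = (−1)^(i+j)·(3×3 minor ij) of I−A; the adjugate is their transpose:
adj(I−A) = Cᵀ =
  [ 0.370500   0.078250   0.128250   0.175750]
  [ 0.097500   0.334500   0.033750   0.046250]
  [ 0.186375   0.226500   0.638000   0.432500]
  [ 0.268250   0.278000   0.322250   0.662500]
det(I−A) = Σ_j (I−A)_1j·C_1j = (1.00)(0.370500) + (0.00)(0.097500) + (-0.10)(0.186375) + (-0.20)(0.268250) = 0.2982125
(I − A)⁻¹ = adj(I−A) / det(I−A) ≈
  [   1.2424     0.2624     0.4301     0.5893]
  [   0.3269     1.1217     0.1132     0.1551]
  [   0.6250     0.7595     2.1394     1.4503]
  [   0.8995     0.9322     1.0806     2.2216]
First solve x = (I − A)⁻¹ d = adj(I−A)·d / det(I−A); in particular x_L = (0.186375·190 + 0.226500·185 + 0.638000·155 + 0.432500·260) / 0.2982125 = 288.65375 / 0.2982125 ≈ 967.9465.
Intermediate flow from L to L: z_LL = a_LL · x_L = 0.30 × 288.65375 / 0.2982125 = 86.596125 / 0.2982125 ≈ 290.38.

z_LL = 290.38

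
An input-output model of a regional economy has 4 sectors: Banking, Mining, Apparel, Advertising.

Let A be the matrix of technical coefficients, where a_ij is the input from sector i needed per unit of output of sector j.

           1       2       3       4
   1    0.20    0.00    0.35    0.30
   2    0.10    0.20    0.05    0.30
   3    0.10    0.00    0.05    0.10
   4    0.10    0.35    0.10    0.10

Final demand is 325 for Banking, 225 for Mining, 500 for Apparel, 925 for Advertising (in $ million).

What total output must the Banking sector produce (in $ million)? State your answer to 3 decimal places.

I − A =
  [   0.80     0.00    -0.35    -0.30]
  [  -0.10     0.80    -0.05    -0.30]
  [  -0.10     0.00     0.95    -0.10]
  [  -0.10    -0.35    -0.10     0.90]
Compute the cofactors C_ij = (−1)^(i+j)·(3×3 minor ij) of I−A; the adjugate is their transpose:
adj(I−A) = Cᵀ =
  [ 0.57450   0.11200   0.24450   0.25600]
  [ 0.12100   0.60950   0.10350   0.25500]
  [ 0.07300   0.03850   0.45750   0.08800]
  [ 0.11900   0.25375   0.11825   0.58000]
det(I−A) = Σ_j (I−A)_1j·C_1j = (0.80)(0.57450) + (0.00)(0.12100) + (-0.35)(0.07300) + (-0.30)(0.11900) = 0.39835
(I − A)⁻¹ = adj(I−A) / det(I−A) ≈
  [   1.4422     0.2812     0.6138     0.6427]
  [   0.3038     1.5301     0.2598     0.6401]
  [   0.1833     0.0966     1.1485     0.2209]
  [   0.2987     0.6370     0.2968     1.4560]
x = (I − A)⁻¹ d = adj(I−A)·d / det(I−A), with det(I−A) = 0.39835:
  x_1 = (0.57450·325 + 0.11200·225 + 0.24450·500 + 0.25600·925) / 0.39835 = 570.9625 / 0.39835 ≈ 1433.319
  x_2 = (0.12100·325 + 0.60950·225 + 0.10350·500 + 0.25500·925) / 0.39835 = 464.0875 / 0.39835 ≈ 1165.024
  x_3 = (0.07300·325 + 0.03850·225 + 0.45750·500 + 0.08800·925) / 0.39835 = 342.5375 / 0.39835 ≈ 859.891
  x_4 = (0.11900·325 + 0.25375·225 + 0.11825·500 + 0.58000·925) / 0.39835 = 691.39375 / 0.39835 ≈ 1735.644

x_1 = 1433.319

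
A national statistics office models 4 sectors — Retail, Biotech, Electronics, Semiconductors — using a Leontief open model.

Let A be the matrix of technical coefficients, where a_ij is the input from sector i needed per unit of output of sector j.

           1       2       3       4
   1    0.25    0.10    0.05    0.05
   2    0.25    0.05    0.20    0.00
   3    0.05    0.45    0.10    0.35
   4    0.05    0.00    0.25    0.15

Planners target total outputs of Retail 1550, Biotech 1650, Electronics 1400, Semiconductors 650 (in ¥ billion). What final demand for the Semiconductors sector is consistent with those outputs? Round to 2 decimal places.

I − A =
  [   0.75    -0.10    -0.05    -0.05]
  [  -0.25     0.95    -0.20     0.00]
  [  -0.05    -0.45     0.90    -0.35]
  [  -0.05     0.00    -0.25     0.85]
d = (I − A) x:
  d_1 = (+0.75)·1550 + (-0.10)·1650 + (-0.05)·1400 + (-0.05)·650 = 895.00
  d_2 = (-0.25)·1550 + (+0.95)·1650 + (-0.20)·1400 + (+0.00)·650 = 900.00
  d_3 = (-0.05)·1550 + (-0.45)·1650 + (+0.90)·1400 + (-0.35)·650 = 212.50
  d_4 = (-0.05)·1550 + (+0.00)·1650 + (-0.25)·1400 + (+0.85)·650 = 125.00

d_4 = 125.00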